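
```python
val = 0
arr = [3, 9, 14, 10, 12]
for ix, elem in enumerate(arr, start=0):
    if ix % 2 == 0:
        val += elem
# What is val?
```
Trace:
  val=0
  val=3, ix=0, elem=3
  val=3, ix=1, elem=9
  val=17, ix=2, elem=14
  val=17, ix=3, elem=10
  val=29, ix=4, elem=12

Final answer: 29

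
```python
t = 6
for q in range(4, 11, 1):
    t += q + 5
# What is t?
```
Trace:
  t=6
  t=15, q=4
  t=25, q=5
  t=36, q=6
  t=48, q=7
  t=61, q=8
  t=75, q=9
  t=90, q=10

Final answer: 90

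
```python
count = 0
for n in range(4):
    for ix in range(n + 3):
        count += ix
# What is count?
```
Trace:
  count=0
  count=0, n=0, ix=0
  count=1, n=0, ix=1
  count=3, n=0, ix=2
  count=3, n=1, ix=0
  count=4, n=1, ix=1
  count=6, n=1, ix=2
  count=9, n=1, ix=3
  count=9, n=2, ix=0
  count=10, n=2, ix=1
  count=12, n=2, ix=2
  count=15, n=2, ix=3
  count=19, n=2, ix=4
  count=19, n=3, ix=0
  count=20, n=3, ix=1
  count=22, n=3, ix=2
  count=25, n=3, ix=3
  count=29, n=3, ix=4
  count=34, n=3, ix=5

Final answer: 34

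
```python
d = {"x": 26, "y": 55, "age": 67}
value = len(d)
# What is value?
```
Trace:
  d={'x': 26, 'y': 55, 'age': 67}
  d={'x': 26, 'y': 55, 'age': 67}, value=3

Final answer: 3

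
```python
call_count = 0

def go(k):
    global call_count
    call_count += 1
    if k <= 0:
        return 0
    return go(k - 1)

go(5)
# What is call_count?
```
Call trace:
go(k=5)
  go(k=4)
    go(k=3)
      go(k=2)
        go(k=1)
          go(k=0)
          -> return 0
        -> return 0
      -> return 0
    -> return 0
  -> return 0
-> return 0

call_count is incremented once per call. go is entered once for each k = 5, 4, 3, 2, 1, 0 (the k <= 0 call returns without recursing), i.e. 5 + 1 calls.
call_count = 6

Final answer: 6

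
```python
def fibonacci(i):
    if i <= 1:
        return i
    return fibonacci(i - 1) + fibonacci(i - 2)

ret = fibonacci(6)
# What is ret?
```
Call trace (a repeated sub-call is expanded the first time; later identical calls just restate its return value):
fibonacci(i=6)
  fibonacci(i=5)
    fibonacci(i=4)
      fibonacci(i=3)
        fibonacci(i=2)
          fibonacci(i=1)
          -> return 1
          fibonacci(i=0)
          -> return 0
        -> return 1
        fibonacci(i=1)
        -> return 1
      -> return 2
      fibonacci(i=2) -> return 1  (same call as traced above)
    -> return 3
    fibonacci(i=3) -> return 2  (same call as traced above)
  -> return 5
  fibonacci(i=4) -> return 3  (same call as traced above)
-> return 8

Final answer: 8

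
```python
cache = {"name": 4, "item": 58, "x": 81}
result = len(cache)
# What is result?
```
Trace:
  cache={'name': 4, 'item': 58, 'x': 81}
  cache={'name': 4, 'item': 58, 'x': 81}, result=3

Final answer: 3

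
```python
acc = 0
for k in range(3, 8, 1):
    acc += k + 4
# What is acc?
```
Trace:
  acc=0
  acc=7, k=3
  acc=15, k=4
  acc=24, k=5
  acc=34, k=6
  acc=45, k=7

Final answer: 45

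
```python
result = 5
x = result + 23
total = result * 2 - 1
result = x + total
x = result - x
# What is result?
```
Trace:
  result=5
  result=5, x=28
  result=5, x=28, total=9
  result=37, x=28, total=9
  result=37, x=9, total=9

Final answer: 37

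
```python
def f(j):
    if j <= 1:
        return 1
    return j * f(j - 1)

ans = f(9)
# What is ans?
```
Call trace:
f(j=9)
  f(j=8)
    f(j=7)
      f(j=6)
        f(j=5)
          f(j=4)
            f(j=3)
              f(j=2)
                f(j=1)
                -> return 1
              -> return 2
            -> return 6
          -> return 24
        -> return 120
      -> return 720
    -> return 5040
  -> return 40320
-> return 362880

Final answer: 362880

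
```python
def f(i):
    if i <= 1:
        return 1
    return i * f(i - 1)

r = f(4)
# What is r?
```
Call trace:
f(i=4)
  f(i=3)
    f(i=2)
      f(i=1)
      -> return 1
    -> return 2
  -> return 6
-> return 24

Final answer: 24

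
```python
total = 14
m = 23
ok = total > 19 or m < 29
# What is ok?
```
Trace:
  total=14
  total=14, m=23
  total=14, m=23, ok=True

Final answer: True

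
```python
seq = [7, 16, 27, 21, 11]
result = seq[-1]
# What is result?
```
Trace:
  seq=[7, 16, 27, 21, 11]
  seq=[7, 16, 27, 21, 11], result=11

Final answer: 11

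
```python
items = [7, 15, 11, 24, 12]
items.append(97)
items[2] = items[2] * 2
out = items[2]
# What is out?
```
Trace:
  items=[7, 15, 11, 24, 12]
  items=[7, 15, 11, 24, 12, 97]
  items=[7, 15, 22, 24, 12, 97]
  items=[7, 15, 22, 24, 12, 97], out=22

Final answer: 22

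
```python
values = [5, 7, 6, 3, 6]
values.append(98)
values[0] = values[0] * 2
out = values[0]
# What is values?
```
Trace:
  values=[5, 7, 6, 3, 6]
  values=[5, 7, 6, 3, 6, 98]
  values=[10, 7, 6, 3, 6, 98]
  values=[10, 7, 6, 3, 6, 98], out=10

Final answer: [10, 7, 6, 3, 6, 98]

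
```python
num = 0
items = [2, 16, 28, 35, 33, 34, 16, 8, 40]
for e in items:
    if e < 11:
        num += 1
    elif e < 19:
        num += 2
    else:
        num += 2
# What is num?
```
Trace:
  num=0
  num=1, e=2
  num=3, e=16
  num=5, e=28
  num=7, e=35
  num=9, e=33
  num=11, e=34
  num=13, e=16
  num=14, e=8
  num=16, e=40

Final answer: 16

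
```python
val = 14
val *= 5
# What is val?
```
Trace:
  val=14
  val=70

Final answer: 70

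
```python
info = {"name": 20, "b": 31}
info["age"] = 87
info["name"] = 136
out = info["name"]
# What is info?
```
Trace:
  info={'name': 20, 'b': 31}
  info={'name': 20, 'b': 31, 'age': 87}
  info={'name': 136, 'b': 31, 'age': 87}
  info={'name': 136, 'b': 31, 'age': 87}, out=136

Final answer: {'name': 136, 'b': 31, 'age': 87}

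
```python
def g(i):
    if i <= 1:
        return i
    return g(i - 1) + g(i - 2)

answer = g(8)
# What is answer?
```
Call trace (a repeated sub-call is expanded the first time; later identical calls just restate its return value):
g(i=8)
  g(i=7)
    g(i=6)
      g(i=5)
        g(i=4)
          g(i=3)
            g(i=2)
              g(i=1)
              -> return 1
              g(i=0)
              -> return 0
            -> return 1
            g(i=1)
            -> return 1
          -> return 2
          g(i=2) -> return 1  (same call as traced above)
        -> return 3
        g(i=3) -> return 2  (same call as traced above)
      -> return 5
      g(i=4) -> return 3  (same call as traced above)
    -> return 8
    g(i=5) -> return 5  (same call as traced above)
  -> return 13
  g(i=6) -> return 8  (same call as traced above)
-> return 21

Final answer: 21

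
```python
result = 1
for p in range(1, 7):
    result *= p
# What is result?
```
Trace:
  result=1
  result=1, p=1
  result=2, p=2
  result=6, p=3
  result=24, p=4
  result=120, p=5
  result=720, p=6

Final answer: 720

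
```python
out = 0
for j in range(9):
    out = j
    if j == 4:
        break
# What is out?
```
Trace:
  out=0
  out=0, j=0
  out=1, j=1
  out=2, j=2
  out=3, j=3
  out=4, j=4

Final answer: 4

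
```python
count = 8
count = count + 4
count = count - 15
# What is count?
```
Trace:
  count=8
  count=12
  count=-3

Final answer: -3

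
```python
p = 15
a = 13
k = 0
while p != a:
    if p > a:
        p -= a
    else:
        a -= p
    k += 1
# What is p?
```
Trace:
  p=15
  p=15, a=13
  p=15, a=13, k=0
  p=2, a=13, k=1
  p=2, a=11, k=2
  p=2, a=9, k=3
  p=2, a=7, k=4
  p=2, a=5, k=5
  p=2, a=3, k=6
  p=2, a=1, k=7
  p=1, a=1, k=8

Final answer: 1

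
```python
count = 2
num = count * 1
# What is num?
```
Trace:
  count=2
  count=2, num=2

Final answer: 2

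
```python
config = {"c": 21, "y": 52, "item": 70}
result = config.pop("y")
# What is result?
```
Trace:
  config={'c': 21, 'y': 52, 'item': 70}
  config={'c': 21, 'item': 70}, result=52

Final answer: 52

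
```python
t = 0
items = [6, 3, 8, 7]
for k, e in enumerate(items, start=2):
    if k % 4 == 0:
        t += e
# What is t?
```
Trace:
  t=0
  t=0, k=2, e=6
  t=0, k=3, e=3
  t=8, k=4, e=8
  t=8, k=5, e=7

Final answer: 8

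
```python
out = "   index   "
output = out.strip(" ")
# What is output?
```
Trace:
  out='   index   '
  out='   index   ', output='index'

Final answer: 'index'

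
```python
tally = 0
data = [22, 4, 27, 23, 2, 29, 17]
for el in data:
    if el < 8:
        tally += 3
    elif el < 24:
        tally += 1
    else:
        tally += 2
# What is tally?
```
Trace:
  tally=0
  tally=1, el=22
  tally=4, el=4
  tally=6, el=27
  tally=7, el=23
  tally=10, el=2
  tally=12, el=29
  tally=13, el=17

Final answer: 13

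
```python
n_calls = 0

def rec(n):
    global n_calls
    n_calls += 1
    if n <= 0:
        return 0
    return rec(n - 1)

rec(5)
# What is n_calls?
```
Call trace:
rec(n=5)
  rec(n=4)
    rec(n=3)
      rec(n=2)
        rec(n=1)
          rec(n=0)
          -> return 0
        -> return 0
      -> return 0
    -> return 0
  -> return 0
-> return 0

n_calls is incremented once per call. rec is entered once for each n = 5, 4, 3, 2, 1, 0 (the n <= 0 call returns without recursing), i.e. 5 + 1 calls.
n_calls = 6

Final answer: 6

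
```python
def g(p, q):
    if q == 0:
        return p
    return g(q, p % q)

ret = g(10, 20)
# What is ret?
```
Call trace:
g(p=10, q=20)
  g(p=20, q=10)
    g(p=10, q=0)
    -> return 10
  -> return 10
-> return 10

Final answer: 10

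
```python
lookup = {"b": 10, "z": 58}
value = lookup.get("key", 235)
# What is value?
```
Trace:
  lookup={'b': 10, 'z': 58}
  lookup={'b': 10, 'z': 58}, value=235

Final answer: 235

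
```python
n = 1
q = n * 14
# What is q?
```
Trace:
  n=1
  n=1, q=14

Final answer: 14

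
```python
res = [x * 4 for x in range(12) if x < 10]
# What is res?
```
Trace:
  x=0
  x=1
  x=2
  x=3
  x=4
  x=5
  x=6
  x=7
  x=8
  x=9
  x=10
  x=11
  res=[0, 4, 8, 12, 16, 20, 24, 28, 32, 36]

Final answer: [0, 4, 8, 12, 16, 20, 24, 28, 32, 36]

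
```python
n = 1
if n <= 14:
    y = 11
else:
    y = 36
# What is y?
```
Trace:
  n=1
  n=1, y=11

Final answer: 11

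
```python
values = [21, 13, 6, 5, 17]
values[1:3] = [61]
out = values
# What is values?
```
Trace:
  values=[21, 13, 6, 5, 17]
  values=[21, 61, 5, 17]
  values=[21, 61, 5, 17], out=[21, 61, 5, 17]

Final answer: [21, 61, 5, 17]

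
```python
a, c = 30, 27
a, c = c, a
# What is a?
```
Trace:
  a=30, c=27
  a=27, c=30

Final answer: 27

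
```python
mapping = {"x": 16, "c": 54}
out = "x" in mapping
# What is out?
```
Trace:
  mapping={'x': 16, 'c': 54}
  mapping={'x': 16, 'c': 54}, out=True

Final answer: True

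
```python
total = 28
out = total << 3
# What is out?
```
Trace:
  total=28
  total=28, out=224

Final answer: 224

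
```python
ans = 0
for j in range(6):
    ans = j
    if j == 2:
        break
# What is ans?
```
Trace:
  ans=0
  ans=0, j=0
  ans=1, j=1
  ans=2, j=2

Final answer: 2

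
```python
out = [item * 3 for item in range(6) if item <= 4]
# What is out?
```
Trace:
  item=0
  item=1
  item=2
  item=3
  item=4
  item=5
  out=[0, 3, 6, 9, 12]

Final answer: [0, 3, 6, 9, 12]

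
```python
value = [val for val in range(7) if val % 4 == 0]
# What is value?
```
Trace:
  val=0
  val=1
  val=2
  val=3
  val=4
  val=5
  val=6
  value=[0, 4]

Final answer: [0, 4]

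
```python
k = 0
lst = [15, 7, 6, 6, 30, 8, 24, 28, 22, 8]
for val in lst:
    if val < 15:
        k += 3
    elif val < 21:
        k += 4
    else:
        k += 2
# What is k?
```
Trace:
  k=0
  k=4, val=15
  k=7, val=7
  k=10, val=6
  k=13, val=6
  k=15, val=30
  k=18, val=8
  k=20, val=24
  k=22, val=28
  k=24, val=22
  k=27, val=8

Final answer: 27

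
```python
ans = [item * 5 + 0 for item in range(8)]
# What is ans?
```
Trace:
  item=0
  item=1
  item=2
  item=3
  item=4
  item=5
  item=6
  item=7
  ans=[0, 5, 10, 15, 20, 25, 30, 35]

Final answer: [0, 5, 10, 15, 20, 25, 30, 35]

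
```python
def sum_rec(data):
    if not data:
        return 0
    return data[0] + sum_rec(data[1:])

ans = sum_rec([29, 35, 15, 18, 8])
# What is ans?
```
Call trace:
sum_rec(data=[29, 35, 15, 18, 8])
  sum_rec(data=[35, 15, 18, 8])
    sum_rec(data=[15, 18, 8])
      sum_rec(data=[18, 8])
        sum_rec(data=[8])
          sum_rec(data=[])
          -> return 0
        -> return 8
      -> return 26
    -> return 41
  -> return 76
-> return 105

Final answer: 105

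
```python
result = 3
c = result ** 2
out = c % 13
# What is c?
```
Trace:
  result=3
  result=3, c=9
  result=3, c=9, out=9

Final answer: 9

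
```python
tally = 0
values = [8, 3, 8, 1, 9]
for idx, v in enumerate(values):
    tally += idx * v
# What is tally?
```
Trace:
  tally=0
  tally=0, idx=0, v=8
  tally=3, idx=1, v=3
  tally=19, idx=2, v=8
  tally=22, idx=3, v=1
  tally=58, idx=4, v=9

Final answer: 58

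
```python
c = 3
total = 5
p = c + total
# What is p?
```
Trace:
  c=3
  c=3, total=5
  c=3, total=5, p=8

Final answer: 8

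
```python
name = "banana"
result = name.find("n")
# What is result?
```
Trace:
  name='banana'
  name='banana', result=2

Final answer: 2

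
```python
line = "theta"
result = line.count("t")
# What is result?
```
Trace:
  line='theta'
  line='theta', result=2

Final answer: 2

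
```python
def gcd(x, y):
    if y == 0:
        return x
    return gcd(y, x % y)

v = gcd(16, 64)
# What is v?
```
Call trace:
gcd(x=16, y=64)
  gcd(x=64, y=16)
    gcd(x=16, y=0)
    -> return 16
  -> return 16
-> return 16

Final answer: 16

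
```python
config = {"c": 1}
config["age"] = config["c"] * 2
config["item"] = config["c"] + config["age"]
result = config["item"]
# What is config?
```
Trace:
  config={'c': 1}
  config={'c': 1, 'age': 2}
  config={'c': 1, 'age': 2, 'item': 3}
  config={'c': 1, 'age': 2, 'item': 3}, result=3

Final answer: {'c': 1, 'age': 2, 'item': 3}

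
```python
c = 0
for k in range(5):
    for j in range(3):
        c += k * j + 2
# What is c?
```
Trace:
  c=0
  c=2, k=0, j=0
  c=4, k=0, j=1
  c=6, k=0, j=2
  c=8, k=1, j=0
  c=11, k=1, j=1
  c=15, k=1, j=2
  c=17, k=2, j=0
  c=21, k=2, j=1
  c=27, k=2, j=2
  c=29, k=3, j=0
  c=34, k=3, j=1
  c=42, k=3, j=2
  c=44, k=4, j=0
  c=50, k=4, j=1
  c=60, k=4, j=2

Final answer: 60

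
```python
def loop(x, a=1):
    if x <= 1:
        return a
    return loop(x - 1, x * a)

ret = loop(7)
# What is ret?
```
Call trace:
loop(x=7, a=1)
  loop(x=6, a=7)
    loop(x=5, a=42)
      loop(x=4, a=210)
        loop(x=3, a=840)
          loop(x=2, a=2520)
            loop(x=1, a=5040)
            -> return 5040
          -> return 5040
        -> return 5040
      -> return 5040
    -> return 5040
  -> return 5040
-> return 5040

Final answer: 5040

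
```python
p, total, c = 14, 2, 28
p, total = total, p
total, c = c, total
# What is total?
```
Trace:
  p=14, total=2, c=28
  p=2, total=14, c=28
  p=2, total=28, c=14

Final answer: 28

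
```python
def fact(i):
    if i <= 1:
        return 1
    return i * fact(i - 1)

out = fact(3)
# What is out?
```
Call trace:
fact(i=3)
  fact(i=2)
    fact(i=1)
    -> return 1
  -> return 2
-> return 6

Final answer: 6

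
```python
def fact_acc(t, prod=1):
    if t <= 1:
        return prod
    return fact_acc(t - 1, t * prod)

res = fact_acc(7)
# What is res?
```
Call trace:
fact_acc(t=7, prod=1)
  fact_acc(t=6, prod=7)
    fact_acc(t=5, prod=42)
      fact_acc(t=4, prod=210)
        fact_acc(t=3, prod=840)
          fact_acc(t=2, prod=2520)
            fact_acc(t=1, prod=5040)
            -> return 5040
          -> return 5040
        -> return 5040
      -> return 5040
    -> return 5040
  -> return 5040
-> return 5040

Final answer: 5040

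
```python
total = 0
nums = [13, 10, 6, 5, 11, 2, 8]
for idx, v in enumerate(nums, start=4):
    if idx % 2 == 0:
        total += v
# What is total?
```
Trace:
  total=0
  total=13, idx=4, v=13
  total=13, idx=5, v=10
  total=19, idx=6, v=6
  total=19, idx=7, v=5
  total=30, idx=8, v=11
  total=30, idx=9, v=2
  total=38, idx=10, v=8

Final answer: 38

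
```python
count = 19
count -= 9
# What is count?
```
Trace:
  count=19
  count=10

Final answer: 10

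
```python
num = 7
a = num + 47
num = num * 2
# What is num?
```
Trace:
  num=7
  num=7, a=54
  num=14, a=54

Final answer: 14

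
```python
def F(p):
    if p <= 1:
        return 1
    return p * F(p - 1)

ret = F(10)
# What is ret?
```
Call trace:
F(p=10)
  F(p=9)
    F(p=8)
      F(p=7)
        F(p=6)
          F(p=5)
            F(p=4)
              F(p=3)
                F(p=2)
                  F(p=1)
                  -> return 1
                -> return 2
              -> return 6
            -> return 24
          -> return 120
        -> return 720
      -> return 5040
    -> return 40320
  -> return 362880
-> return 3628800

Final answer: 3628800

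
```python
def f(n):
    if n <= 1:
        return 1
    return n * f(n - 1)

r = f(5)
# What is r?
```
Call trace:
f(n=5)
  f(n=4)
    f(n=3)
      f(n=2)
        f(n=1)
        -> return 1
      -> return 2
    -> return 6
  -> return 24
-> return 120

Final answer: 120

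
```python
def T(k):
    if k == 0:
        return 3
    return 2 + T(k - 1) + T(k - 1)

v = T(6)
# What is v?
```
Call trace (a repeated sub-call is expanded the first time; later identical calls just restate its return value):
T(k=6)
  T(k=5)
    T(k=4)
      T(k=3)
        T(k=2)
          T(k=1)
            T(k=0)
            -> return 3
            T(k=0)
            -> return 3
          -> return 8
          T(k=1) -> return 8  (same call as traced above)
        -> return 18
        T(k=2) -> return 18  (same call as traced above)
      -> return 38
      T(k=3) -> return 38  (same call as traced above)
    -> return 78
    T(k=4) -> return 78  (same call as traced above)
  -> return 158
  T(k=5) -> return 158  (same call as traced above)
-> return 318

Final answer: 318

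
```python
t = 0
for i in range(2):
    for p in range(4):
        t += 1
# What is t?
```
Trace:
  t=0
  t=1, i=0, p=0
  t=2, i=0, p=1
  t=3, i=0, p=2
  t=4, i=0, p=3
  t=5, i=1, p=0
  t=6, i=1, p=1
  t=7, i=1, p=2
  t=8, i=1, p=3

Final answer: 8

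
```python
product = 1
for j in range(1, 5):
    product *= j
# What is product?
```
Trace:
  product=1
  product=1, j=1
  product=2, j=2
  product=6, j=3
  product=24, j=4

Final answer: 24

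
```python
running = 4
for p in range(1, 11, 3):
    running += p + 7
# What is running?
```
Trace:
  running=4
  running=12, p=1
  running=23, p=4
  running=37, p=7
  running=54, p=10

Final answer: 54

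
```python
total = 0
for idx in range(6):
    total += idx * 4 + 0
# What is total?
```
Trace:
  total=0
  total=0, idx=0
  total=4, idx=1
  total=12, idx=2
  total=24, idx=3
  total=40, idx=4
  total=60, idx=5

Final answer: 60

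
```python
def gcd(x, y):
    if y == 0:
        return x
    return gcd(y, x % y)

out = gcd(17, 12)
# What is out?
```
Call trace:
gcd(x=17, y=12)
  gcd(x=12, y=5)
    gcd(x=5, y=2)
      gcd(x=2, y=1)
        gcd(x=1, y=0)
        -> return 1
      -> return 1
    -> return 1
  -> return 1
-> return 1

Final answer: 1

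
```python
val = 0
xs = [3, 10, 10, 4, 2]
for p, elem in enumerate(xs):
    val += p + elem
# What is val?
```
Trace:
  val=0
  val=3, p=0, elem=3
  val=14, p=1, elem=10
  val=26, p=2, elem=10
  val=33, p=3, elem=4
  val=39, p=4, elem=2

Final answer: 39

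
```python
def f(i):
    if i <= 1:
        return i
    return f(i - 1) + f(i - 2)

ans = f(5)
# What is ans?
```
Call trace (a repeated sub-call is expanded the first time; later identical calls just restate its return value):
f(i=5)
  f(i=4)
    f(i=3)
      f(i=2)
        f(i=1)
        -> return 1
        f(i=0)
        -> return 0
      -> return 1
      f(i=1)
      -> return 1
    -> return 2
    f(i=2) -> return 1  (same call as traced above)
  -> return 3
  f(i=3) -> return 2  (same call as traced above)
-> return 5

Final answer: 5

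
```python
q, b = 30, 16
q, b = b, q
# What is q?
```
Trace:
  q=30, b=16
  q=16, b=30

Final answer: 16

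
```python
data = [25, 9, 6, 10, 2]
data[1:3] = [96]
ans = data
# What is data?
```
Trace:
  data=[25, 9, 6, 10, 2]
  data=[25, 96, 10, 2]
  data=[25, 96, 10, 2], ans=[25, 96, 10, 2]

Final answer: [25, 96, 10, 2]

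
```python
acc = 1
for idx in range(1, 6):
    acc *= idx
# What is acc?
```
Trace:
  acc=1
  acc=1, idx=1
  acc=2, idx=2
  acc=6, idx=3
  acc=24, idx=4
  acc=120, idx=5

Final answer: 120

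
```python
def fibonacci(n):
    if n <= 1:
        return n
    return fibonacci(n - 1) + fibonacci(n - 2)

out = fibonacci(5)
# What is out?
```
Call trace (a repeated sub-call is expanded the first time; later identical calls just restate its return value):
fibonacci(n=5)
  fibonacci(n=4)
    fibonacci(n=3)
      fibonacci(n=2)
        fibonacci(n=1)
        -> return 1
        fibonacci(n=0)
        -> return 0
      -> return 1
      fibonacci(n=1)
      -> return 1
    -> return 2
    fibonacci(n=2) -> return 1  (same call as traced above)
  -> return 3
  fibonacci(n=3) -> return 2  (same call as traced above)
-> return 5

Final answer: 5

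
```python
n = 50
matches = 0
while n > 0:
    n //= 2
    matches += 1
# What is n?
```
Trace:
  n=50
  n=50, matches=0
  n=25, matches=1
  n=12, matches=2
  n=6, matches=3
  n=3, matches=4
  n=1, matches=5
  n=0, matches=6

Final answer: 0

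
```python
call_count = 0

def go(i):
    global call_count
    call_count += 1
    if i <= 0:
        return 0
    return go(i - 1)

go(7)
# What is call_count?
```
Call trace:
go(i=7)
  go(i=6)
    go(i=5)
      go(i=4)
        go(i=3)
          go(i=2)
            go(i=1)
              go(i=0)
              -> return 0
            -> return 0
          -> return 0
        -> return 0
      -> return 0
    -> return 0
  -> return 0
-> return 0

call_count is incremented once per call. go is entered once for each i = 7, 6, 5, 4, 3, 2, 1, 0 (the i <= 0 call returns without recursing), i.e. 7 + 1 calls.
call_count = 8

Final answer: 8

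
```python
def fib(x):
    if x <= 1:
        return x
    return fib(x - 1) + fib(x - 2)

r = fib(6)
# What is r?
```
Call trace (a repeated sub-call is expanded the first time; later identical calls just restate its return value):
fib(x=6)
  fib(x=5)
    fib(x=4)
      fib(x=3)
        fib(x=2)
          fib(x=1)
          -> return 1
          fib(x=0)
          -> return 0
        -> return 1
        fib(x=1)
        -> return 1
      -> return 2
      fib(x=2) -> return 1  (same call as traced above)
    -> return 3
    fib(x=3) -> return 2  (same call as traced above)
  -> return 5
  fib(x=4) -> return 3  (same call as traced above)
-> return 8

Final answer: 8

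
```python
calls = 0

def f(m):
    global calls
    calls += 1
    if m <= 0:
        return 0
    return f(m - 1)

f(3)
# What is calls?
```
Call trace:
f(m=3)
  f(m=2)
    f(m=1)
      f(m=0)
      -> return 0
    -> return 0
  -> return 0
-> return 0

calls is incremented once per call. f is entered once for each m = 3, 2, 1, 0 (the m <= 0 call returns without recursing), i.e. 3 + 1 calls.
calls = 4

Final answer: 4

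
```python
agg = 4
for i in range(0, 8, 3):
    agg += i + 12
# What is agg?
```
Trace:
  agg=4
  agg=16, i=0
  agg=31, i=3
  agg=49, i=6

Final answer: 49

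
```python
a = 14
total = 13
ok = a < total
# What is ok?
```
Trace:
  a=14
  a=14, total=13
  a=14, total=13, ok=False

Final answer: False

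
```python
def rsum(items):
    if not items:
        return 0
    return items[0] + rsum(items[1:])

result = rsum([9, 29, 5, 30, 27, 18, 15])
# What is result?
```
Call trace:
rsum(items=[9, 29, 5, 30, 27, 18, 15])
  rsum(items=[29, 5, 30, 27, 18, 15])
    rsum(items=[5, 30, 27, 18, 15])
      rsum(items=[30, 27, 18, 15])
        rsum(items=[27, 18, 15])
          rsum(items=[18, 15])
            rsum(items=[15])
              rsum(items=[])
              -> return 0
            -> return 15
          -> return 33
        -> return 60
      -> return 90
    -> return 95
  -> return 124
-> return 133

Final answer: 133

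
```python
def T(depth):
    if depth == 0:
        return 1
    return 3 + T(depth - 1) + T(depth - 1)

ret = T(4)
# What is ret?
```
Call trace (a repeated sub-call is expanded the first time; later identical calls just restate its return value):
T(depth=4)
  T(depth=3)
    T(depth=2)
      T(depth=1)
        T(depth=0)
        -> return 1
        T(depth=0)
        -> return 1
      -> return 5
      T(depth=1) -> return 5  (same call as traced above)
    -> return 13
    T(depth=2) -> return 13  (same call as traced above)
  -> return 29
  T(depth=3) -> return 29  (same call as traced above)
-> return 61

Final answer: 61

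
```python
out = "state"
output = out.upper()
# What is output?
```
Trace:
  out='state'
  out='state', output='STATE'

Final answer: 'STATE'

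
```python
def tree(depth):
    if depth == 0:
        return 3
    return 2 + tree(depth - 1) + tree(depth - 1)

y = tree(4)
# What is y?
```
Call trace (a repeated sub-call is expanded the first time; later identical calls just restate its return value):
tree(depth=4)
  tree(depth=3)
    tree(depth=2)
      tree(depth=1)
        tree(depth=0)
        -> return 3
        tree(depth=0)
        -> return 3
      -> return 8
      tree(depth=1) -> return 8  (same call as traced above)
    -> return 18
    tree(depth=2) -> return 18  (same call as traced above)
  -> return 38
  tree(depth=3) -> return 38  (same call as traced above)
-> return 78

Final answer: 78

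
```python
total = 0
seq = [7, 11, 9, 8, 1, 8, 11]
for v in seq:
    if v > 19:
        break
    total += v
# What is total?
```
Trace:
  total=0
  total=7, v=7
  total=18, v=11
  total=27, v=9
  total=35, v=8
  total=36, v=1
  total=44, v=8
  total=55, v=11

Final answer: 55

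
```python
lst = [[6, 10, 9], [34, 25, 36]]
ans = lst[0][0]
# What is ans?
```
Trace:
  lst=[[6, 10, 9], [34, 25, 36]]
  lst=[[6, 10, 9], [34, 25, 36]], ans=6

Final answer: 6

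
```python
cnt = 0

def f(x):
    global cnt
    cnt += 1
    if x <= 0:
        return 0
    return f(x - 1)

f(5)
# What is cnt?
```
Call trace:
f(x=5)
  f(x=4)
    f(x=3)
      f(x=2)
        f(x=1)
          f(x=0)
          -> return 0
        -> return 0
      -> return 0
    -> return 0
  -> return 0
-> return 0

cnt is incremented once per call. f is entered once for each x = 5, 4, 3, 2, 1, 0 (the x <= 0 call returns without recursing), i.e. 5 + 1 calls.
cnt = 6

Final answer: 6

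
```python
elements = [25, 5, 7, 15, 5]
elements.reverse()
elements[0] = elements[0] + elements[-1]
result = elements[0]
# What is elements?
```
Trace:
  elements=[25, 5, 7, 15, 5]
  elements=[5, 15, 7, 5, 25]
  elements=[30, 15, 7, 5, 25]
  elements=[30, 15, 7, 5, 25], result=30

Final answer: [30, 15, 7, 5, 25]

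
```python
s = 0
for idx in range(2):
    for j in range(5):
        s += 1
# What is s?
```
Trace:
  s=0
  s=1, idx=0, j=0
  s=2, idx=0, j=1
  s=3, idx=0, j=2
  s=4, idx=0, j=3
  s=5, idx=0, j=4
  s=6, idx=1, j=0
  s=7, idx=1, j=1
  s=8, idx=1, j=2
  s=9, idx=1, j=3
  s=10, idx=1, j=4

Final answer: 10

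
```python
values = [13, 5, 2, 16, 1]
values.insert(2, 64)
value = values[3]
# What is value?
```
Trace:
  values=[13, 5, 2, 16, 1]
  values=[13, 5, 64, 2, 16, 1]
  values=[13, 5, 64, 2, 16, 1], value=2

Final answer: 2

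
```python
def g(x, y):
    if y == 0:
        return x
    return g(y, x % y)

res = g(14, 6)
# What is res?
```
Call trace:
g(x=14, y=6)
  g(x=6, y=2)
    g(x=2, y=0)
    -> return 2
  -> return 2
-> return 2

Final answer: 2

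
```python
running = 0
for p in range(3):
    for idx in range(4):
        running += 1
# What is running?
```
Trace:
  running=0
  running=1, p=0, idx=0
  running=2, p=0, idx=1
  running=3, p=0, idx=2
  running=4, p=0, idx=3
  running=5, p=1, idx=0
  running=6, p=1, idx=1
  running=7, p=1, idx=2
  running=8, p=1, idx=3
  running=9, p=2, idx=0
  running=10, p=2, idx=1
  running=11, p=2, idx=2
  running=12, p=2, idx=3

Final answer: 12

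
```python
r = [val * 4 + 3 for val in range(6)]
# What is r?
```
Trace:
  val=0
  val=1
  val=2
  val=3
  val=4
  val=5
  r=[3, 7, 11, 15, 19, 23]

Final answer: [3, 7, 11, 15, 19, 23]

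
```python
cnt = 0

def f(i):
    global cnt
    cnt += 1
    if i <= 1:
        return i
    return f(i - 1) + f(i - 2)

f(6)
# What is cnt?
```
Call trace (a repeated sub-call is expanded the first time; later identical calls just restate its return value):
f(i=6)
  f(i=5)
    f(i=4)
      f(i=3)
        f(i=2)
          f(i=1)
          -> return 1
          f(i=0)
          -> return 0
        -> return 1
        f(i=1)
        -> return 1
      -> return 2
      f(i=2) -> return 1  (same call as traced above)
    -> return 3
    f(i=3) -> return 2  (same call as traced above)
  -> return 5
  f(i=4) -> return 3  (same call as traced above)
-> return 8

cnt is incremented once per call, so count the calls in each subtree. Let C(i) = number of calls made by f(i).
C(0) = C(1) = 1 (base case, no recursion); C(i) = 1 + C(i - 1) + C(i - 2) otherwise.
C(2) = 1 + C(1) + C(0) = 1 + 1 + 1 = 3
C(3) = 1 + C(2) + C(1) = 1 + 3 + 1 = 5
C(4) = 1 + C(3) + C(2) = 1 + 5 + 3 = 9
C(5) = 1 + C(4) + C(3) = 1 + 9 + 5 = 15
C(6) = 1 + C(5) + C(4) = 1 + 15 + 9 = 25
cnt = C(6) = 25

Final answer: 25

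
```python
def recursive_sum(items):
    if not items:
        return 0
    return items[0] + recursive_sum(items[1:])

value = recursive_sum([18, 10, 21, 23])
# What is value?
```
Call trace:
recursive_sum(items=[18, 10, 21, 23])
  recursive_sum(items=[10, 21, 23])
    recursive_sum(items=[21, 23])
      recursive_sum(items=[23])
        recursive_sum(items=[])
        -> return 0
      -> return 23
    -> return 44
  -> return 54
-> return 72

Final answer: 72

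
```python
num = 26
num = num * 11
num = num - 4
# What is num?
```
Trace:
  num=26
  num=286
  num=282

Final answer: 282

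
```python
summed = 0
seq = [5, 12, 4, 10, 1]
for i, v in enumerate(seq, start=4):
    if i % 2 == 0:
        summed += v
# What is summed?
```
Trace:
  summed=0
  summed=5, i=4, v=5
  summed=5, i=5, v=12
  summed=9, i=6, v=4
  summed=9, i=7, v=10
  summed=10, i=8, v=1

Final answer: 10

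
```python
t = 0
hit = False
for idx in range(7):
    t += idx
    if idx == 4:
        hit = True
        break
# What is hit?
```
Trace:
  t=0
  t=0, hit=False
  t=0, hit=False, idx=0
  t=1, hit=False, idx=1
  t=3, hit=False, idx=2
  t=6, hit=False, idx=3
  t=10, hit=True, idx=4

Final answer: True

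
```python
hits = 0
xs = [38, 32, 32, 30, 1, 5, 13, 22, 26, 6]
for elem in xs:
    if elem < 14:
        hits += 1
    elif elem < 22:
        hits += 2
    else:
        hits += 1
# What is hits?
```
Trace:
  hits=0
  hits=1, elem=38
  hits=2, elem=32
  hits=3, elem=32
  hits=4, elem=30
  hits=5, elem=1
  hits=6, elem=5
  hits=7, elem=13
  hits=8, elem=22
  hits=9, elem=26
  hits=10, elem=6

Final answer: 10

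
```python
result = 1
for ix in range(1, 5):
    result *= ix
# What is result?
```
Trace:
  result=1
  result=1, ix=1
  result=2, ix=2
  result=6, ix=3
  result=24, ix=4

Final answer: 24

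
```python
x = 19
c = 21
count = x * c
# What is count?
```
Trace:
  x=19
  x=19, c=21
  x=19, c=21, count=399

Final answer: 399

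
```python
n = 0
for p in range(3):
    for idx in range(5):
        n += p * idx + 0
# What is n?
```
Trace:
  n=0
  n=0, p=0, idx=0
  n=0, p=0, idx=1
  n=0, p=0, idx=2
  n=0, p=0, idx=3
  n=0, p=0, idx=4
  n=0, p=1, idx=0
  n=1, p=1, idx=1
  n=3, p=1, idx=2
  n=6, p=1, idx=3
  n=10, p=1, idx=4
  n=10, p=2, idx=0
  n=12, p=2, idx=1
  n=16, p=2, idx=2
  n=22, p=2, idx=3
  n=30, p=2, idx=4

Final answer: 30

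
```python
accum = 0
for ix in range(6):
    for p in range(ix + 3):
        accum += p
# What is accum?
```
Trace:
  accum=0
  accum=0, ix=0, p=0
  accum=1, ix=0, p=1
  accum=3, ix=0, p=2
  accum=3, ix=1, p=0
  accum=4, ix=1, p=1
  accum=6, ix=1, p=2
  accum=9, ix=1, p=3
  accum=9, ix=2, p=0
  accum=10, ix=2, p=1
  accum=12, ix=2, p=2
  accum=15, ix=2, p=3
  accum=19, ix=2, p=4
  accum=19, ix=3, p=0
  accum=20, ix=3, p=1
  accum=22, ix=3, p=2
  accum=25, ix=3, p=3
  accum=29, ix=3, p=4
  accum=34, ix=3, p=5
  accum=34, ix=4, p=0
  accum=35, ix=4, p=1
  accum=37, ix=4, p=2
  accum=40, ix=4, p=3
  accum=44, ix=4, p=4
  accum=49, ix=4, p=5
  accum=55, ix=4, p=6
  accum=55, ix=5, p=0
  accum=56, ix=5, p=1
  accum=58, ix=5, p=2
  accum=61, ix=5, p=3
  accum=65, ix=5, p=4
  accum=70, ix=5, p=5
  accum=76, ix=5, p=6
  accum=83, ix=5, p=7

Final answer: 83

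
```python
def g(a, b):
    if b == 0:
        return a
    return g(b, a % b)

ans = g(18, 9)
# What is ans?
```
Call trace:
g(a=18, b=9)
  g(a=9, b=0)
  -> return 9
-> return 9

Final answer: 9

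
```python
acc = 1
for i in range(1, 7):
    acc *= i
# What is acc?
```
Trace:
  acc=1
  acc=1, i=1
  acc=2, i=2
  acc=6, i=3
  acc=24, i=4
  acc=120, i=5
  acc=720, i=6

Final answer: 720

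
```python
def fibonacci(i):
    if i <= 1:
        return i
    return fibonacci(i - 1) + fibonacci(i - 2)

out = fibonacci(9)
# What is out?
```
Call trace (a repeated sub-call is expanded the first time; later identical calls just restate its return value):
fibonacci(i=9)
  fibonacci(i=8)
    fibonacci(i=7)
      fibonacci(i=6)
        fibonacci(i=5)
          fibonacci(i=4)
            fibonacci(i=3)
              fibonacci(i=2)
                fibonacci(i=1)
                -> return 1
                fibonacci(i=0)
                -> return 0
              -> return 1
              fibonacci(i=1)
              -> return 1
            -> return 2
            fibonacci(i=2) -> return 1  (same call as traced above)
          -> return 3
          fibonacci(i=3) -> return 2  (same call as traced above)
        -> return 5
        fibonacci(i=4) -> return 3  (same call as traced above)
      -> return 8
      fibonacci(i=5) -> return 5  (same call as traced above)
    -> return 13
    fibonacci(i=6) -> return 8  (same call as traced above)
  -> return 21
  fibonacci(i=7) -> return 13  (same call as traced above)
-> return 34

Final answer: 34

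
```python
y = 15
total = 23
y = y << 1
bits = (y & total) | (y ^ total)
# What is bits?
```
Trace:
  y=15
  y=15, total=23
  y=30, total=23
  y=30, total=23, bits=31

Final answer: 31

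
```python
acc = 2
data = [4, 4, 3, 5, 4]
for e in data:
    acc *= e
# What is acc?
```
Trace:
  acc=2
  acc=8, e=4
  acc=32, e=4
  acc=96, e=3
  acc=480, e=5
  acc=1920, e=4

Final answer: 1920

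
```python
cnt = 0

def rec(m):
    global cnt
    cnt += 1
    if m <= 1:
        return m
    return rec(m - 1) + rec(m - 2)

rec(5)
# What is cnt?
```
Call trace (a repeated sub-call is expanded the first time; later identical calls just restate its return value):
rec(m=5)
  rec(m=4)
    rec(m=3)
      rec(m=2)
        rec(m=1)
        -> return 1
        rec(m=0)
        -> return 0
      -> return 1
      rec(m=1)
      -> return 1
    -> return 2
    rec(m=2) -> return 1  (same call as traced above)
  -> return 3
  rec(m=3) -> return 2  (same call as traced above)
-> return 5

cnt is incremented once per call, so count the calls in each subtree. Let C(m) = number of calls made by rec(m).
C(0) = C(1) = 1 (base case, no recursion); C(m) = 1 + C(m - 1) + C(m - 2) otherwise.
C(2) = 1 + C(1) + C(0) = 1 + 1 + 1 = 3
C(3) = 1 + C(2) + C(1) = 1 + 3 + 1 = 5
C(4) = 1 + C(3) + C(2) = 1 + 5 + 3 = 9
C(5) = 1 + C(4) + C(3) = 1 + 9 + 5 = 15
cnt = C(5) = 15

Final answer: 15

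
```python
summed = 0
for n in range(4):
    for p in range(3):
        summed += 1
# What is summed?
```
Trace:
  summed=0
  summed=1, n=0, p=0
  summed=2, n=0, p=1
  summed=3, n=0, p=2
  summed=4, n=1, p=0
  summed=5, n=1, p=1
  summed=6, n=1, p=2
  summed=7, n=2, p=0
  summed=8, n=2, p=1
  summed=9, n=2, p=2
  summed=10, n=3, p=0
  summed=11, n=3, p=1
  summed=12, n=3, p=2

Final answer: 12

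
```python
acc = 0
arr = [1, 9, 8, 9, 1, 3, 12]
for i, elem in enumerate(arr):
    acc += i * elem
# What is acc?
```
Trace:
  acc=0
  acc=0, i=0, elem=1
  acc=9, i=1, elem=9
  acc=25, i=2, elem=8
  acc=52, i=3, elem=9
  acc=56, i=4, elem=1
  acc=71, i=5, elem=3
  acc=143, i=6, elem=12

Final answer: 143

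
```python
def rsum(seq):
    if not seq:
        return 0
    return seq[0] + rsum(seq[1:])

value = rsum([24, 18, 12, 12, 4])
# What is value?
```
Call trace:
rsum(seq=[24, 18, 12, 12, 4])
  rsum(seq=[18, 12, 12, 4])
    rsum(seq=[12, 12, 4])
      rsum(seq=[12, 4])
        rsum(seq=[4])
          rsum(seq=[])
          -> return 0
        -> return 4
      -> return 16
    -> return 28
  -> return 46
-> return 70

Final answer: 70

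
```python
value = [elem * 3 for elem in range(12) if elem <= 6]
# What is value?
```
Trace:
  elem=0
  elem=1
  elem=2
  elem=3
  elem=4
  elem=5
  elem=6
  elem=7
  elem=8
  elem=9
  elem=10
  elem=11
  value=[0, 3, 6, 9, 12, 15, 18]

Final answer: [0, 3, 6, 9, 12, 15, 18]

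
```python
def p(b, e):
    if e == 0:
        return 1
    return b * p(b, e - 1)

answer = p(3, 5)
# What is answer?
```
Call trace:
p(b=3, e=5)
  p(b=3, e=4)
    p(b=3, e=3)
      p(b=3, e=2)
        p(b=3, e=1)
          p(b=3, e=0)
          -> return 1
        -> return 3
      -> return 9
    -> return 27
  -> return 81
-> return 243

Final answer: 243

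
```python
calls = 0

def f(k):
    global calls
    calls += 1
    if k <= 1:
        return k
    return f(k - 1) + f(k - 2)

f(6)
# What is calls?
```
Call trace (a repeated sub-call is expanded the first time; later identical calls just restate its return value):
f(k=6)
  f(k=5)
    f(k=4)
      f(k=3)
        f(k=2)
          f(k=1)
          -> return 1
          f(k=0)
          -> return 0
        -> return 1
        f(k=1)
        -> return 1
      -> return 2
      f(k=2) -> return 1  (same call as traced above)
    -> return 3
    f(k=3) -> return 2  (same call as traced above)
  -> return 5
  f(k=4) -> return 3  (same call as traced above)
-> return 8

calls is incremented once per call, so count the calls in each subtree. Let C(k) = number of calls made by f(k).
C(0) = C(1) = 1 (base case, no recursion); C(k) = 1 + C(k - 1) + C(k - 2) otherwise.
C(2) = 1 + C(1) + C(0) = 1 + 1 + 1 = 3
C(3) = 1 + C(2) + C(1) = 1 + 3 + 1 = 5
C(4) = 1 + C(3) + C(2) = 1 + 5 + 3 = 9
C(5) = 1 + C(4) + C(3) = 1 + 9 + 5 = 15
C(6) = 1 + C(5) + C(4) = 1 + 15 + 9 = 25
calls = C(6) = 25

Final answer: 25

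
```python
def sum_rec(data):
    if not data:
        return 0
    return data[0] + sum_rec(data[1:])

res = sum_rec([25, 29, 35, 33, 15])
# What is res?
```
Call trace:
sum_rec(data=[25, 29, 35, 33, 15])
  sum_rec(data=[29, 35, 33, 15])
    sum_rec(data=[35, 33, 15])
      sum_rec(data=[33, 15])
        sum_rec(data=[15])
          sum_rec(data=[])
          -> return 0
        -> return 15
      -> return 48
    -> return 83
  -> return 112
-> return 137

Final answer: 137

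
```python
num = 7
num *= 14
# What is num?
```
Trace:
  num=7
  num=98

Final answer: 98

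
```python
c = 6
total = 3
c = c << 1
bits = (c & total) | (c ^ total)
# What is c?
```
Trace:
  c=6
  c=6, total=3
  c=12, total=3
  c=12, total=3, bits=15

Final answer: 12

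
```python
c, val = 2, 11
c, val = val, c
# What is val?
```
Trace:
  c=2, val=11
  c=11, val=2

Final answer: 2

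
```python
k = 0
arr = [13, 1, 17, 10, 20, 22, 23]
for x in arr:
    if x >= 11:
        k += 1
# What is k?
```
Trace:
  k=0
  k=1, x=13
  k=1, x=1
  k=2, x=17
  k=2, x=10
  k=3, x=20
  k=4, x=22
  k=5, x=23

Final answer: 5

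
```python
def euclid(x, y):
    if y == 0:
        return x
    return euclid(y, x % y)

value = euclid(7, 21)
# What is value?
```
Call trace:
euclid(x=7, y=21)
  euclid(x=21, y=7)
    euclid(x=7, y=0)
    -> return 7
  -> return 7
-> return 7

Final answer: 7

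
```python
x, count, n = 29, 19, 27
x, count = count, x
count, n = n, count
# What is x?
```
Trace:
  x=29, count=19, n=27
  x=19, count=29, n=27
  x=19, count=27, n=29

Final answer: 19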